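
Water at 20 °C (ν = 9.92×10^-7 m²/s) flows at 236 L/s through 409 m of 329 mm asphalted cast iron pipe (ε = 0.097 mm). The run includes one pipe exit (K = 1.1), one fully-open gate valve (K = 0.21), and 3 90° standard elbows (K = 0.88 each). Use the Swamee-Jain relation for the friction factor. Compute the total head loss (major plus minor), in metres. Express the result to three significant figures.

V = 4Q/(πD²) = 2.776 m/s; V²/2g = 0.3928 m
Re = 9.21×10^5, ε/D = 2.95×10^-4 → f = 0.01577 (Swamee-Jain)
Major: h_f = f(L/D)·V²/2g = 0.01577·1243·0.3928 = 7.700 m
Minor: ΣK = 3.95; h_m = ΣK·V²/2g = 1.552 m
Total H_L = 7.700 + 1.552 = 9.251 m

H_L ≈ 9.25 m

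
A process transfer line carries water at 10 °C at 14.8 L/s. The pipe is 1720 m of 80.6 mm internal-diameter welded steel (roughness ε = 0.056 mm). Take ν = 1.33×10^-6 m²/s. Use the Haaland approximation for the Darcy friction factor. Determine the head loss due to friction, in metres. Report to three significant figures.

h_f ≈ 181 m

V = 4Q/(πD²) = 4·0.0148/(π·0.0806²) = 2.901 m/s
Re = VD/ν = 2.901·0.0806/1.33×10^-6 = 1.76×10^5 → turbulent
ε/D = 0.056/80.6 = 6.95×10^-4
Haaland: f = 0.01979
h_f = f(L/D)V²/(2g) = 0.01979·(1720/0.0806)·2.901²/(2·9.81) = 181.1 m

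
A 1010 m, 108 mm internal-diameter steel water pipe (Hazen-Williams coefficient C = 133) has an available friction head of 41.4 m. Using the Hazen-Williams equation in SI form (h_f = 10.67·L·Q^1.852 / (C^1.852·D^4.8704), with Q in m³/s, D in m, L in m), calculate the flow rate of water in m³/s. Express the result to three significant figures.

Q ≈ 0.0190 m³/s

Rearranging: Q = [h_f·C^1.852·D^4.8704 / (10.67·L)]^(1/1.852)
Q = [41.4·133^1.852·0.108^4.8704 / (10.67·1010)]^0.540 = 0.01895 m³/s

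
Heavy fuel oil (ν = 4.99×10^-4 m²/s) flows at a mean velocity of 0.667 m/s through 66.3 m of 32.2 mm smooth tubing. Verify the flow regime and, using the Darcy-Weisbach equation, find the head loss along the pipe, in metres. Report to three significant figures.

h_f ≈ 69.4 m

Re = VD/ν = 0.667·0.03220/4.99×10^-4 = 43.0 → laminar (Re < 2300)
f = 64/Re = 1.487
h_f = f(L/D)V²/(2g) = 1.487·(66.3/0.03220)·0.667²/(2·9.81) = 69.42 m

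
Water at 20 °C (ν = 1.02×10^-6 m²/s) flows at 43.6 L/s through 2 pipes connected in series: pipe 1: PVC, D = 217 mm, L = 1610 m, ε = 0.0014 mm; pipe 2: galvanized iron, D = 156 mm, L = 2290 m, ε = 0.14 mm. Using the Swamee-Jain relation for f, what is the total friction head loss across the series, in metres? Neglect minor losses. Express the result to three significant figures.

H ≈ 86.4 m

Pipe 1: V = 1.179 m/s, Re = 2.51×10^5, ε/D = 6.45×10^-6, f = 0.01494, h_1 = f(L/D)V²/2g = 7.850 m
Pipe 2: V = 2.281 m/s, Re = 3.49×10^5, ε/D = 8.97×10^-4, f = 0.02017, h_2 = f(L/D)V²/2g = 78.52 m
Series → Q common, losses add: H = Σh = 86.37 m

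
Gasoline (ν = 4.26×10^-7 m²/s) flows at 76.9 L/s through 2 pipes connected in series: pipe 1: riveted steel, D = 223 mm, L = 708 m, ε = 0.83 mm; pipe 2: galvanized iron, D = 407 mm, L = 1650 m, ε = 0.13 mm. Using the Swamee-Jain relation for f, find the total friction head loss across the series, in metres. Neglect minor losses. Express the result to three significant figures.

Pipe 1: V = 1.969 m/s, Re = 1.03×10^6, ε/D = 0.00372, f = 0.02800, h_1 = f(L/D)V²/2g = 17.57 m
Pipe 2: V = 0.5911 m/s, Re = 5.65×10^5, ε/D = 3.19×10^-4, f = 0.01640, h_2 = f(L/D)V²/2g = 1.184 m
Series → Q common, losses add: H = Σh = 18.75 m

H ≈ 18.8 m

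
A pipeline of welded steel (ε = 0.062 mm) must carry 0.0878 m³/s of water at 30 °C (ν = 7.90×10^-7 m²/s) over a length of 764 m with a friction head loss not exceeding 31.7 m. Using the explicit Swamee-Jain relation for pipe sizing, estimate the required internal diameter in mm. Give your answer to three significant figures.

D ≈ 193 mm

Swamee-Jain (Type III): D = 0.66·[ε^1.25·(LQ²/(gh_f))^4.75 + ν·Q^9.4·(L/(gh_f))^5.2]^0.04
LQ²/(gh_f) = 0.01894; L/(gh_f) = 2.457
Term 1 = ε^1.25·(…)^4.75 = 3.61×10^-14; Term 2 = ν·Q^9.4·(…)^5.2 = 9.92×10^-15
D = 0.66·(3.61×10^-14 + 9.92×10^-15)^0.04 = 0.1932 m = 193 mm
Check: V = 2.99 m/s, Re = 7.32×10^5, f = 0.01617, h_f = 29.2 m ≈ 31.7 m ✓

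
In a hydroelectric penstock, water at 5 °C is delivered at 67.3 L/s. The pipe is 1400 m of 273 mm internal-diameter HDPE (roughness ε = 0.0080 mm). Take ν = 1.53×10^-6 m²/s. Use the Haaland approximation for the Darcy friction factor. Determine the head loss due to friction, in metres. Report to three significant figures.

h_f ≈ 5.39 m

V = 4Q/(πD²) = 4·0.0673/(π·0.273²) = 1.150 m/s
Re = VD/ν = 1.150·0.273/1.53×10^-6 = 2.05×10^5 → turbulent
ε/D = 0.0080/273 = 2.93×10^-5
Haaland: f = 0.01561
h_f = f(L/D)V²/(2g) = 0.01561·(1400/0.273)·1.150²/(2·9.81) = 5.395 m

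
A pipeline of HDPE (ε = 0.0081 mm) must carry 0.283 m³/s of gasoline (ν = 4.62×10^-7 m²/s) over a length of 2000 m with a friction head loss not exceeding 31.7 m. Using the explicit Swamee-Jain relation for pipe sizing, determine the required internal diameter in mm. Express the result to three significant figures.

Swamee-Jain (Type III): D = 0.66·[ε^1.25·(LQ²/(gh_f))^4.75 + ν·Q^9.4·(L/(gh_f))^5.2]^0.04
LQ²/(gh_f) = 0.5151; L/(gh_f) = 6.431
Term 1 = ε^1.25·(…)^4.75 = 1.85×10^-8; Term 2 = ν·Q^9.4·(…)^5.2 = 5.18×10^-8
D = 0.66·(1.85×10^-8 + 5.18×10^-8)^0.04 = 0.3415 m = 342 mm
Check: V = 3.09 m/s, Re = 2.28×10^6, f = 0.01102, h_f = 31.4 m ≈ 31.7 m ✓

D ≈ 342 mm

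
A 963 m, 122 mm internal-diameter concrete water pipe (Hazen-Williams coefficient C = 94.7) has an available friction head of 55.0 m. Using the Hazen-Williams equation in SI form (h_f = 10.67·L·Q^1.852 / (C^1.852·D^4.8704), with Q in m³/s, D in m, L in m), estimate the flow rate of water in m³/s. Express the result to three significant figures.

Q ≈ 0.0222 m³/s

Rearranging: Q = [h_f·C^1.852·D^4.8704 / (10.67·L)]^(1/1.852)
Q = [55.0·94.7^1.852·0.122^4.8704 / (10.67·963)]^0.540 = 0.02224 m³/s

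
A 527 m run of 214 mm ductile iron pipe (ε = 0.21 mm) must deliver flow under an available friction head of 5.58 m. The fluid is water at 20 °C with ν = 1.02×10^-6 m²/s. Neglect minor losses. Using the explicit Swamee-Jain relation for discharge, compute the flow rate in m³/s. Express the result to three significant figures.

Q ≈ 0.0530 m³/s

Swamee-Jain (Type II): Q = -0.965·√(gD⁵h_f/L)·ln[ε/(3.7D) + √(3.17ν²L/(gD³h_f))]
√(gD⁵h_f/L) = √(9.81·0.214⁵·5.58/527) = 0.006828
ε/(3.7D) = 2.65×10^-4; √(3.17ν²L/(gD³h_f)) = 5.69×10^-5
Q = -0.965·0.006828·ln(3.221×10^-4) = 0.05298 m³/s
Check: V = 1.47 m/s, Re = 3.09×10^5, f = 0.02064, h_f = 5.62 m ≈ 5.58 m ✓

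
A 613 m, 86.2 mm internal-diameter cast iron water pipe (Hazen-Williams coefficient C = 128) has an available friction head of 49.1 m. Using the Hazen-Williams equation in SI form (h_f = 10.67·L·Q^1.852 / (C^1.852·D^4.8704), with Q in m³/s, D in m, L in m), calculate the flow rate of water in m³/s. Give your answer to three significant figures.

Q ≈ 0.0145 m³/s

Rearranging: Q = [h_f·C^1.852·D^4.8704 / (10.67·L)]^(1/1.852)
Q = [49.1·128^1.852·0.0862^4.8704 / (10.67·613)]^0.540 = 0.01448 m³/s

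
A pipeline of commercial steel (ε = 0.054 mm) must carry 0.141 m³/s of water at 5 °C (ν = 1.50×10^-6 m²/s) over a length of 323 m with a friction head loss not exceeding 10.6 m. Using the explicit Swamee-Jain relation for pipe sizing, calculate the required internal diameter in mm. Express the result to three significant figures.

Swamee-Jain (Type III): D = 0.66·[ε^1.25·(LQ²/(gh_f))^4.75 + ν·Q^9.4·(L/(gh_f))^5.2]^0.04
LQ²/(gh_f) = 0.06175; L/(gh_f) = 3.106
Term 1 = ε^1.25·(…)^4.75 = 8.34×10^-12; Term 2 = ν·Q^9.4·(…)^5.2 = 5.47×10^-12
D = 0.66·(8.34×10^-12 + 5.47×10^-12)^0.04 = 0.2427 m = 243 mm
Check: V = 3.05 m/s, Re = 4.93×10^5, f = 0.01574, h_f = 9.91 m ≈ 10.6 m ✓

D ≈ 243 mm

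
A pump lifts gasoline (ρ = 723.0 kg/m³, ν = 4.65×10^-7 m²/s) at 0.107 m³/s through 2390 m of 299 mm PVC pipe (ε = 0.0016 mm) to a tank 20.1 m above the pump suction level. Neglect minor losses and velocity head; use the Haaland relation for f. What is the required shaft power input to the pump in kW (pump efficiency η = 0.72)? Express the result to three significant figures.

V = 4Q/(πD²) = 1.524 m/s; Re = 9.80×10^5; ε/D = 5.35×10^-6; f = 0.01172
h_f = f(L/D)V²/2g = 11.08 m
Total head H = z + h_f = 20.1 + 11.08 = 31.18 m
P_hyd = ρgQH = 723.0·9.81·0.107·31.18 = 23.67 kW
P_shaft = P_hyd/η = 23.67/0.72 = 32.87 kW

P_shaft ≈ 32.9 kW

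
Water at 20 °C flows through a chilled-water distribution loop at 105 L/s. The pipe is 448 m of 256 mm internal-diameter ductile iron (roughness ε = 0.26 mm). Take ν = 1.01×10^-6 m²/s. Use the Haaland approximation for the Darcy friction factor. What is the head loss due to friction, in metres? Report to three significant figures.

V = 4Q/(πD²) = 4·0.105/(π·0.256²) = 2.040 m/s
Re = VD/ν = 2.040·0.256/1.01×10^-6 = 5.17×10^5 → turbulent
ε/D = 0.26/256 = 0.00102
Haaland: f = 0.02025
h_f = f(L/D)V²/(2g) = 0.02025·(448/0.256)·2.040²/(2·9.81) = 7.516 m

h_f ≈ 7.52 m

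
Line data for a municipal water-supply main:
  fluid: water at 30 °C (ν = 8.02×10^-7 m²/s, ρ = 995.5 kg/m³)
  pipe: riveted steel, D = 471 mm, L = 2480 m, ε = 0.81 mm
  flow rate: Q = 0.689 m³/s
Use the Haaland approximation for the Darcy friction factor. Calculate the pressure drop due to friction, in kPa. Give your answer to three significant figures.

Δp ≈ 928 kPa

V = 4Q/(πD²) = 4·0.689/(π·0.471²) = 3.954 m/s
Re = VD/ν = 3.954·0.471/8.02×10^-7 = 2.32×10^6 → turbulent
ε/D = 0.81/471 = 0.00172
Haaland: f = 0.02263
h_f = f(L/D)V²/(2g) = 0.02263·(2480/0.471)·3.954²/(2·9.81) = 94.98 m
Δp = ρg·h_f = 995.5·9.81·94.98 = 927.5 kPa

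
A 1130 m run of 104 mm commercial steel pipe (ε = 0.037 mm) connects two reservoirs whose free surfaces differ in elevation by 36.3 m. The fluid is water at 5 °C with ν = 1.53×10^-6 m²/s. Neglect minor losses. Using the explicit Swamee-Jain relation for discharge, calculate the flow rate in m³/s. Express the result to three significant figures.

Swamee-Jain (Type II): Q = -0.965·√(gD⁵h_f/L)·ln[ε/(3.7D) + √(3.17ν²L/(gD³h_f))]
√(gD⁵h_f/L) = √(9.81·0.104⁵·36.3/1130) = 0.001958
ε/(3.7D) = 9.62×10^-5; √(3.17ν²L/(gD³h_f)) = 1.45×10^-4
Q = -0.965·0.001958·ln(2.408×10^-4) = 0.01574 m³/s
Check: V = 1.85 m/s, Re = 1.26×10^5, f = 0.01915, h_f = 36.4 m ≈ 36.3 m ✓

Q ≈ 0.0157 m³/s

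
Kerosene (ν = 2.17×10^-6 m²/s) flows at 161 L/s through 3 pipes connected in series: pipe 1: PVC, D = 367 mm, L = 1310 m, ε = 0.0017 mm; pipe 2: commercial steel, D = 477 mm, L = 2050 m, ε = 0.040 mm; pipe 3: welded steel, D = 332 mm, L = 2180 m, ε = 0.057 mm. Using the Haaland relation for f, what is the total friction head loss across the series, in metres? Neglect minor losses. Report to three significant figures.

Pipe 1: V = 1.522 m/s, Re = 2.57×10^5, ε/D = 4.63×10^-6, f = 0.01480, h_1 = f(L/D)V²/2g = 6.235 m
Pipe 2: V = 0.9009 m/s, Re = 1.98×10^5, ε/D = 8.39×10^-5, f = 0.01610, h_2 = f(L/D)V²/2g = 2.862 m
Pipe 3: V = 1.860 m/s, Re = 2.85×10^5, ε/D = 1.72×10^-4, f = 0.01594, h_3 = f(L/D)V²/2g = 18.45 m
Series → Q common, losses add: H = Σh = 27.54 m

H ≈ 27.5 m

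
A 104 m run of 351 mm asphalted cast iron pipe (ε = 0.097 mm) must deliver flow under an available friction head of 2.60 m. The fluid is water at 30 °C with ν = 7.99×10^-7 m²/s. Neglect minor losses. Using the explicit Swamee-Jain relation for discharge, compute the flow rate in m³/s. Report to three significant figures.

Swamee-Jain (Type II): Q = -0.965·√(gD⁵h_f/L)·ln[ε/(3.7D) + √(3.17ν²L/(gD³h_f))]
√(gD⁵h_f/L) = √(9.81·0.351⁵·2.60/104) = 0.03615
ε/(3.7D) = 7.47×10^-5; √(3.17ν²L/(gD³h_f)) = 1.38×10^-5
Q = -0.965·0.03615·ln(8.850×10^-5) = 0.3255 m³/s
Check: V = 3.36 m/s, Re = 1.48×10^6, f = 0.01530, h_f = 2.62 m ≈ 2.60 m ✓

Q ≈ 0.326 m³/s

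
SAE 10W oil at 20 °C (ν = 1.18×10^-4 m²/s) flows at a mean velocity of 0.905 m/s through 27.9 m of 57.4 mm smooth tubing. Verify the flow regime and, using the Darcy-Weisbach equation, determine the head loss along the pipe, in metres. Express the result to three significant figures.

h_f ≈ 2.95 m

Re = VD/ν = 0.905·0.05740/1.18×10^-4 = 440 → laminar (Re < 2300)
f = 64/Re = 0.1454
h_f = f(L/D)V²/(2g) = 0.1454·(27.9/0.05740)·0.905²/(2·9.81) = 2.950 m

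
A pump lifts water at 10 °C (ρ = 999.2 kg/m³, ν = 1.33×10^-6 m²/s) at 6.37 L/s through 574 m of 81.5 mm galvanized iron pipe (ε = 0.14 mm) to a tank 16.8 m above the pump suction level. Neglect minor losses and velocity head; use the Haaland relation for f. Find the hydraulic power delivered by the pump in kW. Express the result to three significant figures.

P_hyd ≈ 1.87 kW

V = 4Q/(πD²) = 1.221 m/s; Re = 7.48×10^4; ε/D = 0.00172; f = 0.02470
h_f = f(L/D)V²/2g = 13.22 m
Total head H = z + h_f = 16.8 + 13.22 = 30.02 m
P_hyd = ρgQH = 999.2·9.81·0.00637·30.02 = 1.874 kW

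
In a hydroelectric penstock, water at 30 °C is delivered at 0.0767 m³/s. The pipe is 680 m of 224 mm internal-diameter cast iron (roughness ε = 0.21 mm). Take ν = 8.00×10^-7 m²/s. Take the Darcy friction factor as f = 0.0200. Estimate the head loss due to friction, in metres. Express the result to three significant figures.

V = 4Q/(πD²) = 4·0.0767/(π·0.224²) = 1.946 m/s
h_f = f(L/D)V²/(2g) = 0.02000·(680/0.224)·1.946²/(2·9.81) = 11.72 m

h_f ≈ 11.7 m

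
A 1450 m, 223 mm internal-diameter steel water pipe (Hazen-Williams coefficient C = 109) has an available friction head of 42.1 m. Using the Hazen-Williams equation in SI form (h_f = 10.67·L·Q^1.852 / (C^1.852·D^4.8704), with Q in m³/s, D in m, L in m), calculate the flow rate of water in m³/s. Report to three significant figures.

Q ≈ 0.0868 m³/s

Rearranging: Q = [h_f·C^1.852·D^4.8704 / (10.67·L)]^(1/1.852)
Q = [42.1·109^1.852·0.223^4.8704 / (10.67·1450)]^0.540 = 0.08679 m³/s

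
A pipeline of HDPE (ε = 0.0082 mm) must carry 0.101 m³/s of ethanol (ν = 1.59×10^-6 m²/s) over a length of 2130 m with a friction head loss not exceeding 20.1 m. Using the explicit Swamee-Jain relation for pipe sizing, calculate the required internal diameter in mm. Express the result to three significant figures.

Swamee-Jain (Type III): D = 0.66·[ε^1.25·(LQ²/(gh_f))^4.75 + ν·Q^9.4·(L/(gh_f))^5.2]^0.04
LQ²/(gh_f) = 0.1102; L/(gh_f) = 10.80
Term 1 = ε^1.25·(…)^4.75 = 1.24×10^-11; Term 2 = ν·Q^9.4·(…)^5.2 = 1.65×10^-10
D = 0.66·(1.24×10^-11 + 1.65×10^-10)^0.04 = 0.2688 m = 269 mm
Check: V = 1.78 m/s, Re = 3.01×10^5, f = 0.01472, h_f = 18.8 m ≈ 20.1 m ✓

D ≈ 269 mm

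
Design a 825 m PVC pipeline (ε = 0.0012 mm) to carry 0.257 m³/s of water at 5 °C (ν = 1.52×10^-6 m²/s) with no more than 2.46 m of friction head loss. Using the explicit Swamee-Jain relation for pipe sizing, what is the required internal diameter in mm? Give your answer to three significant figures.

D ≈ 483 mm

Swamee-Jain (Type III): D = 0.66·[ε^1.25·(LQ²/(gh_f))^4.75 + ν·Q^9.4·(L/(gh_f))^5.2]^0.04
LQ²/(gh_f) = 2.258; L/(gh_f) = 34.19
Term 1 = ε^1.25·(…)^4.75 = 1.90×10^-6; Term 2 = ν·Q^9.4·(…)^5.2 = 4.09×10^-4
D = 0.66·(1.90×10^-6 + 4.09×10^-4)^0.04 = 0.4831 m = 483 mm
Check: V = 1.40 m/s, Re = 4.46×10^5, f = 0.01340, h_f = 2.29 m ≈ 2.46 m ✓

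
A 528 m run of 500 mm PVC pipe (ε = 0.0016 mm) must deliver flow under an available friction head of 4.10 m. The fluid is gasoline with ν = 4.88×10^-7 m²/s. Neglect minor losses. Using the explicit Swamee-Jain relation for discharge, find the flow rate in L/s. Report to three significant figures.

Swamee-Jain (Type II): Q = -0.965·√(gD⁵h_f/L)·ln[ε/(3.7D) + √(3.17ν²L/(gD³h_f))]
√(gD⁵h_f/L) = √(9.81·0.500⁵·4.10/528) = 0.04879
ε/(3.7D) = 8.65×10^-7; √(3.17ν²L/(gD³h_f)) = 8.90×10^-6
Q = -0.965·0.04879·ln(9.769×10^-6) = 0.5432 m³/s
Check: V = 2.77 m/s, Re = 2.83×10^6, f = 0.009967, h_f = 4.11 m ≈ 4.10 m ✓

Q ≈ 543 L/s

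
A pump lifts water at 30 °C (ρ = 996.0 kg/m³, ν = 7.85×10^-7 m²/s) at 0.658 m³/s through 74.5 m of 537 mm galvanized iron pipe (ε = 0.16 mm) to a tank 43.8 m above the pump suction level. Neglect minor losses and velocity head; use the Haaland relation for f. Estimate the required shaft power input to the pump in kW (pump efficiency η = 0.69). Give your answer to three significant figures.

P_shaft ≈ 417 kW

V = 4Q/(πD²) = 2.905 m/s; Re = 1.99×10^6; ε/D = 2.98×10^-4; f = 0.01528
h_f = f(L/D)V²/2g = 0.9119 m
Total head H = z + h_f = 43.8 + 0.9119 = 44.71 m
P_hyd = ρgQH = 996.0·9.81·0.658·44.71 = 287.5 kW
P_shaft = P_hyd/η = 287.5/0.69 = 416.6 kW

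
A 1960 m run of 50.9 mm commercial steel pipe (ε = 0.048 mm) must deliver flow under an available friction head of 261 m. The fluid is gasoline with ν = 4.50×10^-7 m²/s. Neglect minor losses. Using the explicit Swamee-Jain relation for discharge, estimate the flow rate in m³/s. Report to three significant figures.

Q ≈ 0.00520 m³/s

Swamee-Jain (Type II): Q = -0.965·√(gD⁵h_f/L)·ln[ε/(3.7D) + √(3.17ν²L/(gD³h_f))]
√(gD⁵h_f/L) = √(9.81·0.0509⁵·261/1960) = 6.681×10^-4
ε/(3.7D) = 2.55×10^-4; √(3.17ν²L/(gD³h_f)) = 6.10×10^-5
Q = -0.965·6.681×10^-4·ln(3.159×10^-4) = 0.005196 m³/s
Check: V = 2.55 m/s, Re = 2.89×10^5, f = 0.02054, h_f = 263 m ≈ 261 m ✓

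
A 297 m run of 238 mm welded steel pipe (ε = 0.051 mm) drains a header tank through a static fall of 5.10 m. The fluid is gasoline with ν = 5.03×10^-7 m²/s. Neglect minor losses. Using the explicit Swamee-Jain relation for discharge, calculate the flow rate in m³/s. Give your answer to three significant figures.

Q ≈ 0.104 m³/s

Swamee-Jain (Type II): Q = -0.965·√(gD⁵h_f/L)·ln[ε/(3.7D) + √(3.17ν²L/(gD³h_f))]
√(gD⁵h_f/L) = √(9.81·0.238⁵·5.10/297) = 0.01134
ε/(3.7D) = 5.79×10^-5; √(3.17ν²L/(gD³h_f)) = 1.88×10^-5
Q = -0.965·0.01134·ln(7.671×10^-5) = 0.1037 m³/s
Check: V = 2.33 m/s, Re = 1.10×10^6, f = 0.01485, h_f = 5.13 m ≈ 5.10 m ✓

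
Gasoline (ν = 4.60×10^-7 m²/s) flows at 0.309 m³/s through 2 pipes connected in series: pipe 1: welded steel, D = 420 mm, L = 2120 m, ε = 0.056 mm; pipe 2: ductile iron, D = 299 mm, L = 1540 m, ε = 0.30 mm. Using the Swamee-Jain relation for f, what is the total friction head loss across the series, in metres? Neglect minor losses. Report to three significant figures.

Pipe 1: V = 2.230 m/s, Re = 2.04×10^6, ε/D = 1.33×10^-4, f = 0.01341, h_1 = f(L/D)V²/2g = 17.16 m
Pipe 2: V = 4.401 m/s, Re = 2.86×10^6, ε/D = 0.00100, f = 0.01981, h_2 = f(L/D)V²/2g = 100.7 m
Series → Q common, losses add: H = Σh = 117.9 m

H ≈ 118 m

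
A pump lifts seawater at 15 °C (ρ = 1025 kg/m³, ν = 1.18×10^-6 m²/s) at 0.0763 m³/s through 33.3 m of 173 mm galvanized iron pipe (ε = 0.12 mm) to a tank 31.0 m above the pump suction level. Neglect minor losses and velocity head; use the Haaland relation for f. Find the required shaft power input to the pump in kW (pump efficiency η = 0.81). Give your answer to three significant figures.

P_shaft ≈ 31.2 kW

V = 4Q/(πD²) = 3.246 m/s; Re = 4.76×10^5; ε/D = 6.94×10^-4; f = 0.01874
h_f = f(L/D)V²/2g = 1.937 m
Total head H = z + h_f = 31.0 + 1.937 = 32.94 m
P_hyd = ρgQH = 1025·9.81·0.0763·32.94 = 25.27 kW
P_shaft = P_hyd/η = 25.27/0.81 = 31.20 kW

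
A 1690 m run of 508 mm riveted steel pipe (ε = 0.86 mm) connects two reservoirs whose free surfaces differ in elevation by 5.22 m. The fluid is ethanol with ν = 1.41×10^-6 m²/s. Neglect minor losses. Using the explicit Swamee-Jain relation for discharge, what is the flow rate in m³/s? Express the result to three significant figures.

Swamee-Jain (Type II): Q = -0.965·√(gD⁵h_f/L)·ln[ε/(3.7D) + √(3.17ν²L/(gD³h_f))]
√(gD⁵h_f/L) = √(9.81·0.508⁵·5.22/1690) = 0.03202
ε/(3.7D) = 4.58×10^-4; √(3.17ν²L/(gD³h_f)) = 3.98×10^-5
Q = -0.965·0.03202·ln(4.974×10^-4) = 0.2350 m³/s
Check: V = 1.16 m/s, Re = 4.18×10^5, f = 0.02303, h_f = 5.25 m ≈ 5.22 m ✓

Q ≈ 0.235 m³/s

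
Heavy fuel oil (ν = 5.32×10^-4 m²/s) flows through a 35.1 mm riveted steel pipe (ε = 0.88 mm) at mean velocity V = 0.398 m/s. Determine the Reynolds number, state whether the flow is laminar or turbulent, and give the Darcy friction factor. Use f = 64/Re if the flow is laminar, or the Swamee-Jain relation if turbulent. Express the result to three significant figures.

Re ≈ 26.3; laminar; f = 64/Re ≈ 2.44

Re = VD/ν = 0.3980·0.0351/5.32×10^-4 = 26.3
Re < 2300 → laminar → f = 64/Re = 2.437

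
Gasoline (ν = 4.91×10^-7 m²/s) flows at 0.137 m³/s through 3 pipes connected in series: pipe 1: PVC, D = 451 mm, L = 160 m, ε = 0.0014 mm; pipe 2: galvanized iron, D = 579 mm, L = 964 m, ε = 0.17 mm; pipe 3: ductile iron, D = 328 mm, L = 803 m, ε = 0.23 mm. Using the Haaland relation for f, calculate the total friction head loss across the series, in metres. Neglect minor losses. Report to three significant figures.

Pipe 1: V = 0.8576 m/s, Re = 7.88×10^5, ε/D = 3.10×10^-6, f = 0.01211, h_1 = f(L/D)V²/2g = 0.1610 m
Pipe 2: V = 0.5203 m/s, Re = 6.14×10^5, ε/D = 2.94×10^-4, f = 0.01590, h_2 = f(L/D)V²/2g = 0.3654 m
Pipe 3: V = 1.621 m/s, Re = 1.08×10^6, ε/D = 7.01×10^-4, f = 0.01840, h_3 = f(L/D)V²/2g = 6.035 m
Series → Q common, losses add: H = Σh = 6.561 m

H ≈ 6.56 m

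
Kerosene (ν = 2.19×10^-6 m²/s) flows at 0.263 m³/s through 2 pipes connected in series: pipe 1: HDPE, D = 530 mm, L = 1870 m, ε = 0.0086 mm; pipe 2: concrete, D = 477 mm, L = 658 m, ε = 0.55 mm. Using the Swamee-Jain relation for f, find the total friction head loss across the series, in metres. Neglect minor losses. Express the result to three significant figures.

Pipe 1: V = 1.192 m/s, Re = 2.89×10^5, ε/D = 1.62×10^-5, f = 0.01467, h_1 = f(L/D)V²/2g = 3.748 m
Pipe 2: V = 1.472 m/s, Re = 3.21×10^5, ε/D = 0.00115, f = 0.02130, h_2 = f(L/D)V²/2g = 3.244 m
Series → Q common, losses add: H = Σh = 6.992 m

H ≈ 6.99 m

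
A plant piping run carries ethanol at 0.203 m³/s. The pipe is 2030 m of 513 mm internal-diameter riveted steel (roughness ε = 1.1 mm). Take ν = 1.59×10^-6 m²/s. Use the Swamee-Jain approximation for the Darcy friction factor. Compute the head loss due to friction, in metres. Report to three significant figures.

h_f ≈ 4.78 m

V = 4Q/(πD²) = 4·0.203/(π·0.513²) = 0.9821 m/s
Re = VD/ν = 0.9821·0.513/1.59×10^-6 = 3.17×10^5 → turbulent
ε/D = 1.1/513 = 0.00214
Swamee-Jain: f = 0.02455
h_f = f(L/D)V²/(2g) = 0.02455·(2030/0.513)·0.9821²/(2·9.81) = 4.776 m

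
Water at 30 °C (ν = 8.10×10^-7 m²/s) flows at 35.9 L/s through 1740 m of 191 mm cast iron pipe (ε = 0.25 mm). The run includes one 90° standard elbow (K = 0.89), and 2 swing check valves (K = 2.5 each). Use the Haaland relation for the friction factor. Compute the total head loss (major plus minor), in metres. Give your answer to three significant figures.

H_L ≈ 16.3 m

V = 4Q/(πD²) = 1.253 m/s; V²/2g = 0.08002 m
Re = 2.95×10^5, ε/D = 0.00131 → f = 0.02175 (Haaland)
Major: h_f = f(L/D)·V²/2g = 0.02175·9110·0.08002 = 15.85 m
Minor: ΣK = 5.89; h_m = ΣK·V²/2g = 0.4713 m
Total H_L = 15.85 + 0.4713 = 16.32 m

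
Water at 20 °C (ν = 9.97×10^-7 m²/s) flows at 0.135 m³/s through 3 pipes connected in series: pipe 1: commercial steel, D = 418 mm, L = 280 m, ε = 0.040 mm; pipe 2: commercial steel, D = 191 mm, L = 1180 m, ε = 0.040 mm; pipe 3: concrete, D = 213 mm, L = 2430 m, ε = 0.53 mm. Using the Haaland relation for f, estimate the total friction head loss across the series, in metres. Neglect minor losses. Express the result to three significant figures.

Pipe 1: V = 0.9838 m/s, Re = 4.12×10^5, ε/D = 9.57×10^-5, f = 0.01455, h_1 = f(L/D)V²/2g = 0.4809 m
Pipe 2: V = 4.712 m/s, Re = 9.03×10^5, ε/D = 2.09×10^-4, f = 0.01478, h_2 = f(L/D)V²/2g = 103.3 m
Pipe 3: V = 3.789 m/s, Re = 8.09×10^5, ε/D = 0.00249, f = 0.02506, h_3 = f(L/D)V²/2g = 209.2 m
Series → Q common, losses add: H = Σh = 313.0 m

H ≈ 313 m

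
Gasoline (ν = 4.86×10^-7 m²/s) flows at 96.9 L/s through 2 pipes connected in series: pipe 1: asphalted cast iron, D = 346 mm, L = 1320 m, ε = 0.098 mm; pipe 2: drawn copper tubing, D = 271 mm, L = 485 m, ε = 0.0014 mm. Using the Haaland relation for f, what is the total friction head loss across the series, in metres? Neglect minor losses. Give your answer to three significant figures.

H ≈ 6.27 m

Pipe 1: V = 1.031 m/s, Re = 7.34×10^5, ε/D = 2.83×10^-4, f = 0.01566, h_1 = f(L/D)V²/2g = 3.235 m
Pipe 2: V = 1.680 m/s, Re = 9.37×10^5, ε/D = 5.17×10^-6, f = 0.01180, h_2 = f(L/D)V²/2g = 3.037 m
Series → Q common, losses add: H = Σh = 6.272 m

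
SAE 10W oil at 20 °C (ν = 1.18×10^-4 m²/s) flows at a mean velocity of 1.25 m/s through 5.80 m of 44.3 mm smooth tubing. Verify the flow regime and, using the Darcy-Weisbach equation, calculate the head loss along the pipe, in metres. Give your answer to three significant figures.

Re = VD/ν = 1.25·0.04430/1.18×10^-4 = 469 → laminar (Re < 2300)
f = 64/Re = 0.1364
h_f = f(L/D)V²/(2g) = 0.1364·(5.80/0.04430)·1.25²/(2·9.81) = 1.422 m

h_f ≈ 1.42 m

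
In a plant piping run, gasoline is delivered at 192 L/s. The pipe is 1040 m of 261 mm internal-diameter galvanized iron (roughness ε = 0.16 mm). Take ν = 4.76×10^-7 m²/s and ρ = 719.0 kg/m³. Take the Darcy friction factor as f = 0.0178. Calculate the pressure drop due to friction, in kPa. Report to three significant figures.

V = 4Q/(πD²) = 4·0.192/(π·0.261²) = 3.589 m/s
h_f = f(L/D)V²/(2g) = 0.01780·(1040/0.261)·3.589²/(2·9.81) = 46.56 m
Δp = ρg·h_f = 719.0·9.81·46.56 = 328.4 kPa

Δp ≈ 328 kPa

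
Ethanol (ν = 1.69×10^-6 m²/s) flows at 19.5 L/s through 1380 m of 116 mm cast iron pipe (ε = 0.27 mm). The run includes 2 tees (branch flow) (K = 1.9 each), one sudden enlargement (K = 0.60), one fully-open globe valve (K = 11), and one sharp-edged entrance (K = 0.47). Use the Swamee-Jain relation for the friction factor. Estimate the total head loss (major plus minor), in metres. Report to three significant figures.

V = 4Q/(πD²) = 1.845 m/s; V²/2g = 0.1735 m
Re = 1.27×10^5, ε/D = 0.00233 → f = 0.02584 (Swamee-Jain)
Major: h_f = f(L/D)·V²/2g = 0.02584·11897·0.1735 = 53.35 m
Minor: ΣK = 15.9; h_m = ΣK·V²/2g = 2.754 m
Total H_L = 53.35 + 2.754 = 56.10 m

H_L ≈ 56.1 m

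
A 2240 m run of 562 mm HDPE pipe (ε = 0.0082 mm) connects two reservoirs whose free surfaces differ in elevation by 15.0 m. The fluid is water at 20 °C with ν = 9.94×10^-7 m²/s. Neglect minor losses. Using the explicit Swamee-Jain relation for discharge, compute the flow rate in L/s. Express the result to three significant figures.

Swamee-Jain (Type II): Q = -0.965·√(gD⁵h_f/L)·ln[ε/(3.7D) + √(3.17ν²L/(gD³h_f))]
√(gD⁵h_f/L) = √(9.81·0.562⁵·15.0/2240) = 0.06069
ε/(3.7D) = 3.94×10^-6; √(3.17ν²L/(gD³h_f)) = 1.64×10^-5
Q = -0.965·0.06069·ln(2.033×10^-5) = 0.6327 m³/s
Check: V = 2.55 m/s, Re = 1.44×10^6, f = 0.01136, h_f = 15.0 m ≈ 15.0 m ✓

Q ≈ 633 L/s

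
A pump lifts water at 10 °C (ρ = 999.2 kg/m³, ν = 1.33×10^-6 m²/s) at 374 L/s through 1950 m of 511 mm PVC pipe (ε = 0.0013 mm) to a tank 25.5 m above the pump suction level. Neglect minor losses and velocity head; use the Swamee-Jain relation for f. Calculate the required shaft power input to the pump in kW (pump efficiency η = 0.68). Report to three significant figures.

V = 4Q/(πD²) = 1.824 m/s; Re = 7.01×10^5; ε/D = 2.54×10^-6; f = 0.01239
h_f = f(L/D)V²/2g = 8.012 m
Total head H = z + h_f = 25.5 + 8.012 = 33.51 m
P_hyd = ρgQH = 999.2·9.81·0.374·33.51 = 122.9 kW
P_shaft = P_hyd/η = 122.9/0.68 = 180.7 kW

P_shaft ≈ 181 kW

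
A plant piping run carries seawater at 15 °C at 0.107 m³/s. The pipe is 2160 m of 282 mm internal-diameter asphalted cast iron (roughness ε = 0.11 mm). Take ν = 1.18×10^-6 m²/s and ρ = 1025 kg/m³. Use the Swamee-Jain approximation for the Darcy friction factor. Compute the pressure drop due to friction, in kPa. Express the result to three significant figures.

Δp ≈ 199 kPa

V = 4Q/(πD²) = 4·0.107/(π·0.282²) = 1.713 m/s
Re = VD/ν = 1.713·0.282/1.18×10^-6 = 4.09×10^5 → turbulent
ε/D = 0.11/282 = 3.90×10^-4
Swamee-Jain: f = 0.01726
h_f = f(L/D)V²/(2g) = 0.01726·(2160/0.282)·1.713²/(2·9.81) = 19.78 m
Δp = ρg·h_f = 1025·9.81·19.78 = 198.9 kPa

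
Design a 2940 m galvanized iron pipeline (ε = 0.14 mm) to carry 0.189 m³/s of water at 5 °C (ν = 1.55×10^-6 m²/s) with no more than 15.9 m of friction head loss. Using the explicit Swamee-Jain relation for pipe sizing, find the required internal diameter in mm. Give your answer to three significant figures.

D ≈ 399 mm

Swamee-Jain (Type III): D = 0.66·[ε^1.25·(LQ²/(gh_f))^4.75 + ν·Q^9.4·(L/(gh_f))^5.2]^0.04
LQ²/(gh_f) = 0.6733; L/(gh_f) = 18.85
Term 1 = ε^1.25·(…)^4.75 = 2.33×10^-6; Term 2 = ν·Q^9.4·(…)^5.2 = 1.05×10^-6
D = 0.66·(2.33×10^-6 + 1.05×10^-6)^0.04 = 0.3987 m = 399 mm
Check: V = 1.51 m/s, Re = 3.89×10^5, f = 0.01705, h_f = 14.7 m ≈ 15.9 m ✓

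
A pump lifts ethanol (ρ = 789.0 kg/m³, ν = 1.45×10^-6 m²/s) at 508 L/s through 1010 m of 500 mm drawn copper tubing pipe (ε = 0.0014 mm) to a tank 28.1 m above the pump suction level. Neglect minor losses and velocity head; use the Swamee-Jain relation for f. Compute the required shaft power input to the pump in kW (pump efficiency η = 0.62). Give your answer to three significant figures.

P_shaft ≈ 230 kW

V = 4Q/(πD²) = 2.587 m/s; Re = 8.92×10^5; ε/D = 2.80×10^-6; f = 0.01190
h_f = f(L/D)V²/2g = 8.200 m
Total head H = z + h_f = 28.1 + 8.200 = 36.30 m
P_hyd = ρgQH = 789.0·9.81·0.508·36.30 = 142.7 kW
P_shaft = P_hyd/η = 142.7/0.62 = 230.2 kW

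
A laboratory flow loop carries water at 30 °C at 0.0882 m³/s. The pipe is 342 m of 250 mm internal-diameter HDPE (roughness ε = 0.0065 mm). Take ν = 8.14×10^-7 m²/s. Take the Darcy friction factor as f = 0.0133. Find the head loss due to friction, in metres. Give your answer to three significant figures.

V = 4Q/(πD²) = 4·0.0882/(π·0.250²) = 1.797 m/s
h_f = f(L/D)V²/(2g) = 0.01330·(342/0.250)·1.797²/(2·9.81) = 2.994 m

h_f ≈ 2.99 m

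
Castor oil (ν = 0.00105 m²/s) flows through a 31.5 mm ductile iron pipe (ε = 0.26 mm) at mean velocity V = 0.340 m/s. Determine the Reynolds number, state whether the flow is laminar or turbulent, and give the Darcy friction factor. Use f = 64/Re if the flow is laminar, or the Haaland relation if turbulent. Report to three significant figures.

Re ≈ 10.2; laminar; f = 64/Re ≈ 6.27

Re = VD/ν = 0.3400·0.0315/0.00105 = 10.2
Re < 2300 → laminar → f = 64/Re = 6.275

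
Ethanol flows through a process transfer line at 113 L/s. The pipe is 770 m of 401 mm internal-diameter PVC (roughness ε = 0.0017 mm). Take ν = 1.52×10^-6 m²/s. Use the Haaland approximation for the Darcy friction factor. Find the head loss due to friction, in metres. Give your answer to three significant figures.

h_f ≈ 1.18 m

V = 4Q/(πD²) = 4·0.113/(π·0.401²) = 0.8947 m/s
Re = VD/ν = 0.8947·0.401/1.52×10^-6 = 2.36×10^5 → turbulent
ε/D = 0.0017/401 = 4.24×10^-6
Haaland: f = 0.01504
h_f = f(L/D)V²/(2g) = 0.01504·(770/0.401)·0.8947²/(2·9.81) = 1.178 m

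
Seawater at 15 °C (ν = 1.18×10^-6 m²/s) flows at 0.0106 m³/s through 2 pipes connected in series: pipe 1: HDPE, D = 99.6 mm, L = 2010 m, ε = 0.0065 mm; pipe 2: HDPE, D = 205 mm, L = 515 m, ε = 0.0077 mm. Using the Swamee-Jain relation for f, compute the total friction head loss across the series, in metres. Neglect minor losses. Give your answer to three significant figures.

Pipe 1: V = 1.360 m/s, Re = 1.15×10^5, ε/D = 6.53×10^-5, f = 0.01778, h_1 = f(L/D)V²/2g = 33.85 m
Pipe 2: V = 0.3212 m/s, Re = 5.58×10^4, ε/D = 3.76×10^-5, f = 0.02042, h_2 = f(L/D)V²/2g = 0.2697 m
Series → Q common, losses add: H = Σh = 34.12 m

H ≈ 34.1 m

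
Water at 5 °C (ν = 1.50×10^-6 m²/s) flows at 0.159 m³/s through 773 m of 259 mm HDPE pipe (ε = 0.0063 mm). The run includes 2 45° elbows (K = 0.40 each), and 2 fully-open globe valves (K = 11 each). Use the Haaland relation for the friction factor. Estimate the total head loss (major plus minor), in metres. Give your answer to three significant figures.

V = 4Q/(πD²) = 3.018 m/s; V²/2g = 0.4642 m
Re = 5.21×10^5, ε/D = 2.43×10^-5 → f = 0.01327 (Haaland)
Major: h_f = f(L/D)·V²/2g = 0.01327·2985·0.4642 = 18.38 m
Minor: ΣK = 22.8; h_m = ΣK·V²/2g = 10.58 m
Total H_L = 18.38 + 10.58 = 28.96 m

H_L ≈ 29.0 m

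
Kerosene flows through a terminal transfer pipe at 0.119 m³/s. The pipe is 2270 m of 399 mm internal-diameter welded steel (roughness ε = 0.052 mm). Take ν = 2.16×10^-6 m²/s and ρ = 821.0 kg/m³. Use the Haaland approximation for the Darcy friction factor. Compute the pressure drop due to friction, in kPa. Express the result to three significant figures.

V = 4Q/(πD²) = 4·0.119/(π·0.399²) = 0.9517 m/s
Re = VD/ν = 0.9517·0.399/2.16×10^-6 = 1.76×10^5 → turbulent
ε/D = 0.052/399 = 1.30×10^-4
Haaland: f = 0.01673
h_f = f(L/D)V²/(2g) = 0.01673·(2270/0.399)·0.9517²/(2·9.81) = 4.394 m
Δp = ρg·h_f = 821.0·9.81·4.394 = 35.39 kPa

Δp ≈ 35.4 kPa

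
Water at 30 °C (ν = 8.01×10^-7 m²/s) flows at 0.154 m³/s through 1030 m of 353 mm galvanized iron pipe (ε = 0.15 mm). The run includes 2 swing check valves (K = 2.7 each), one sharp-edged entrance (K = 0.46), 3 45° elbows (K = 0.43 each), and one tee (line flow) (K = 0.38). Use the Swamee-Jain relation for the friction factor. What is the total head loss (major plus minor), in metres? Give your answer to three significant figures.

H_L ≈ 7.21 m

V = 4Q/(πD²) = 1.574 m/s; V²/2g = 0.1262 m
Re = 6.93×10^5, ε/D = 4.25×10^-4 → f = 0.01701 (Swamee-Jain)
Major: h_f = f(L/D)·V²/2g = 0.01701·2918·0.1262 = 6.263 m
Minor: ΣK = 7.53; h_m = ΣK·V²/2g = 0.9503 m
Total H_L = 6.263 + 0.9503 = 7.214 m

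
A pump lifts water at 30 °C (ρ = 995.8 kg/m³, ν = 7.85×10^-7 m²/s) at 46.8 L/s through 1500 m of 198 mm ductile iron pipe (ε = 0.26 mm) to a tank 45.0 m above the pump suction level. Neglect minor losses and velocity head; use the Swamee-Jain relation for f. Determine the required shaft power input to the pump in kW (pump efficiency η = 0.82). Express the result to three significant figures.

V = 4Q/(πD²) = 1.520 m/s; Re = 3.83×10^5; ε/D = 0.00131; f = 0.02178
h_f = f(L/D)V²/2g = 19.43 m
Total head H = z + h_f = 45.0 + 19.43 = 64.43 m
P_hyd = ρgQH = 995.8·9.81·0.0468·64.43 = 29.45 kW
P_shaft = P_hyd/η = 29.45/0.82 = 35.92 kW

P_shaft ≈ 35.9 kW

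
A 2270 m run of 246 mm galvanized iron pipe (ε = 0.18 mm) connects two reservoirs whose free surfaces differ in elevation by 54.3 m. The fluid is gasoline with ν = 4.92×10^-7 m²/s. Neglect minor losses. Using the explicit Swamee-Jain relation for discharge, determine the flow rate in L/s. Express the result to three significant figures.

Q ≈ 119 L/s

Swamee-Jain (Type II): Q = -0.965·√(gD⁵h_f/L)·ln[ε/(3.7D) + √(3.17ν²L/(gD³h_f))]
√(gD⁵h_f/L) = √(9.81·0.246⁵·54.3/2270) = 0.01454
ε/(3.7D) = 1.98×10^-4; √(3.17ν²L/(gD³h_f)) = 1.48×10^-5
Q = -0.965·0.01454·ln(2.126×10^-4) = 0.1186 m³/s
Check: V = 2.50 m/s, Re = 1.25×10^6, f = 0.01862, h_f = 54.6 m ≈ 54.3 m ✓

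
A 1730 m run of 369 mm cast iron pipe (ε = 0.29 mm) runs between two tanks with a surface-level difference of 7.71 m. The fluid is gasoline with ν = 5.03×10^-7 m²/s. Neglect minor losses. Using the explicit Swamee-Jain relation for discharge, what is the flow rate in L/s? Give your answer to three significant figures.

Swamee-Jain (Type II): Q = -0.965·√(gD⁵h_f/L)·ln[ε/(3.7D) + √(3.17ν²L/(gD³h_f))]
√(gD⁵h_f/L) = √(9.81·0.369⁵·7.71/1730) = 0.01729
ε/(3.7D) = 2.12×10^-4; √(3.17ν²L/(gD³h_f)) = 1.91×10^-5
Q = -0.965·0.01729·ln(2.315×10^-4) = 0.1397 m³/s
Check: V = 1.31 m/s, Re = 9.58×10^5, f = 0.01901, h_f = 7.75 m ≈ 7.71 m ✓

Q ≈ 140 L/s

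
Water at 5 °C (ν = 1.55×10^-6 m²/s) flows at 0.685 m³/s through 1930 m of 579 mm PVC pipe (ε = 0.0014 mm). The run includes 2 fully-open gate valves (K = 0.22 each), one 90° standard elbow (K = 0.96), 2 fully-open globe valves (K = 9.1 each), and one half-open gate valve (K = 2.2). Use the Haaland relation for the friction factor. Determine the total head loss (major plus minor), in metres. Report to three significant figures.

V = 4Q/(πD²) = 2.602 m/s; V²/2g = 0.3450 m
Re = 9.72×10^5, ε/D = 2.42×10^-6 → f = 0.01168 (Haaland)
Major: h_f = f(L/D)·V²/2g = 0.01168·3333·0.3450 = 13.43 m
Minor: ΣK = 21.8; h_m = ΣK·V²/2g = 7.520 m
Total H_L = 13.43 + 7.520 = 20.95 m

H_L ≈ 21.0 m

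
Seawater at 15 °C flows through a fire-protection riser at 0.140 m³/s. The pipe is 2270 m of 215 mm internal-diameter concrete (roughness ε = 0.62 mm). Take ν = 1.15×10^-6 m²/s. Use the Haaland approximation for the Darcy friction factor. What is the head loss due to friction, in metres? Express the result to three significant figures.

h_f ≈ 209 m

V = 4Q/(πD²) = 4·0.140/(π·0.215²) = 3.856 m/s
Re = VD/ν = 3.856·0.215/1.15×10^-6 = 7.21×10^5 → turbulent
ε/D = 0.62/215 = 0.00288
Haaland: f = 0.02610
h_f = f(L/D)V²/(2g) = 0.02610·(2270/0.215)·3.856²/(2·9.81) = 208.9 m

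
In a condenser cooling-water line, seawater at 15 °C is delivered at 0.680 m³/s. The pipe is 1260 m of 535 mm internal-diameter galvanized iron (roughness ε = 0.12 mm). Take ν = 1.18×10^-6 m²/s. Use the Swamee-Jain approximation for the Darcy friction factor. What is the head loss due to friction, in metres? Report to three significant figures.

V = 4Q/(πD²) = 4·0.680/(π·0.535²) = 3.025 m/s
Re = VD/ν = 3.025·0.535/1.18×10^-6 = 1.37×10^6 → turbulent
ε/D = 0.12/535 = 2.24×10^-4
Swamee-Jain: f = 0.01481
h_f = f(L/D)V²/(2g) = 0.01481·(1260/0.535)·3.025²/(2·9.81) = 16.26 m

h_f ≈ 16.3 m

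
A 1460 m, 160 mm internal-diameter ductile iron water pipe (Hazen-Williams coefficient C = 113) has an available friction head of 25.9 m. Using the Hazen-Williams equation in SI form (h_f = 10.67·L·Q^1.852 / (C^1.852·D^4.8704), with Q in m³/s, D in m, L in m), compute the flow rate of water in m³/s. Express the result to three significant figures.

Rearranging: Q = [h_f·C^1.852·D^4.8704 / (10.67·L)]^(1/1.852)
Q = [25.9·113^1.852·0.160^4.8704 / (10.67·1460)]^0.540 = 0.02880 m³/s

Q ≈ 0.0288 m³/s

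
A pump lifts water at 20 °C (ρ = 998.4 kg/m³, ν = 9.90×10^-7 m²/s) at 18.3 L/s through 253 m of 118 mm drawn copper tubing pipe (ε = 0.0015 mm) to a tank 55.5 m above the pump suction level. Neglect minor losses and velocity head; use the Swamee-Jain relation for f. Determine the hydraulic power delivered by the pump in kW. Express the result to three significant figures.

P_hyd ≈ 10.8 kW

V = 4Q/(πD²) = 1.673 m/s; Re = 1.99×10^5; ε/D = 1.27×10^-5; f = 0.01566
h_f = f(L/D)V²/2g = 4.791 m
Total head H = z + h_f = 55.5 + 4.791 = 60.29 m
P_hyd = ρgQH = 998.4·9.81·0.0183·60.29 = 10.81 kW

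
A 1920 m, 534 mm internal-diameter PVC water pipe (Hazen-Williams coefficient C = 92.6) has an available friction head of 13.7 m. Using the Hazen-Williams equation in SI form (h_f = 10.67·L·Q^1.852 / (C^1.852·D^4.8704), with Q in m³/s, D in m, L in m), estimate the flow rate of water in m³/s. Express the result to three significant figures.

Q ≈ 0.343 m³/s

Rearranging: Q = [h_f·C^1.852·D^4.8704 / (10.67·L)]^(1/1.852)
Q = [13.7·92.6^1.852·0.534^4.8704 / (10.67·1920)]^0.540 = 0.3435 m³/s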